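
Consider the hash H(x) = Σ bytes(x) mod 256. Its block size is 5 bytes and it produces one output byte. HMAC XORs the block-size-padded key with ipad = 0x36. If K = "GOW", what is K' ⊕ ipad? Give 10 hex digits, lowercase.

Key "GOW" = 47 4f 57 is 3 bytes ≤ B = 5; zero-pad to 5 bytes: K' = 47 4f 57 00 00.
XOR each byte with 0x36: 47⊕36=71, 4f⊕36=79, 57⊕36=61, 00⊕36=36, 00⊕36=36.

7179613636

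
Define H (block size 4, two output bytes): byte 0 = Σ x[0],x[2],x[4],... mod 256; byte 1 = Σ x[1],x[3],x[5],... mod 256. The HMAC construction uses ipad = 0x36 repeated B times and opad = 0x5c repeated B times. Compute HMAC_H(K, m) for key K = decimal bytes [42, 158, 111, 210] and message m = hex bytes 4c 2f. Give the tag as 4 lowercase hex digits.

Key decimal bytes [42, 158, 111, 210] = 2a 9e 6f d2 is exactly B = 4 bytes: K' = 2a 9e 6f d2.
K' ⊕ ipad = 1c a8 59 e4.  K' ⊕ opad = 76 c2 33 8e.
Inner input = (K'⊕ipad) ∥ m = 1c a8 59 e4 ∥ 4c 2f.
Inner hash: even-index sum = 193 mod 256 = 193; odd-index sum = 443 mod 256 = 187 → c1 bb.
Outer input = (K'⊕opad) ∥ inner = 76 c2 33 8e ∥ c1 bb.
Outer hash (tag): even-index sum = 362 mod 256 = 106; odd-index sum = 523 mod 256 = 11 → 6a 0b.

6a0b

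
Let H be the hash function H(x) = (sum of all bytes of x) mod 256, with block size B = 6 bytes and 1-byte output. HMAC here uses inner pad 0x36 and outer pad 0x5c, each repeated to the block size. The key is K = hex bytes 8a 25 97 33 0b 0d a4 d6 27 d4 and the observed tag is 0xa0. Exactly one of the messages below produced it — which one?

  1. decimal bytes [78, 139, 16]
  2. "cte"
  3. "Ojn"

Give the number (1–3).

2

Key hex bytes 8a 25 97 33 0b 0d a4 d6 27 d4 is 10 bytes > B = 6, so hash it first: H(key) = 06, then zero-pad to 6 bytes: K' = 06 00 00 00 00 00.
K' ⊕ ipad = 30 36 36 36 36 36; K' ⊕ opad = 5a 5c 5c 5c 5c 5c.
m1: inner = H(30 36 36 36 36 36 4e 8b 10) = 27; tag = H(5a 5c 5c 5c 5c 5c 27) = 4d
m2: inner = H(30 36 36 36 36 36 63 74 65) = 7a; tag = H(5a 5c 5c 5c 5c 5c 7a) = a0 ← matches
m3: inner = H(30 36 36 36 36 36 4f 6a 6e) = 65; tag = H(5a 5c 5c 5c 5c 5c 65) = 8b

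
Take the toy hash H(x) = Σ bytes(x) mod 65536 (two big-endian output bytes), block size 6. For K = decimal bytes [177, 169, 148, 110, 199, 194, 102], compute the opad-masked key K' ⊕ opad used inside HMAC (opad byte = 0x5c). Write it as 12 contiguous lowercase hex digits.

58175c5c5c5c

Key decimal bytes [177, 169, 148, 110, 199, 194, 102] = b1 a9 94 6e c7 c2 66 is 7 bytes > B = 6, so hash it first: H(key) = 04 4b, then zero-pad to 6 bytes: K' = 04 4b 00 00 00 00.
XOR each byte with 0x5c: 04⊕5c=58, 4b⊕5c=17, 00⊕5c=5c, 00⊕5c=5c, 00⊕5c=5c, 00⊕5c=5c.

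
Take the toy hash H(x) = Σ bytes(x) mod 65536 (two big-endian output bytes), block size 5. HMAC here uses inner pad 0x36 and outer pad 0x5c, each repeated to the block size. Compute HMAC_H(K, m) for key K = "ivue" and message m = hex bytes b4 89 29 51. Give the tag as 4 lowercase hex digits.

0142

Key "ivue" = 69 76 75 65 is 4 bytes ≤ B = 5; zero-pad to 5 bytes: K' = 69 76 75 65 00.
K' ⊕ ipad = 5f 40 43 53 36.  K' ⊕ opad = 35 2a 29 39 5c.
Inner input = (K'⊕ipad) ∥ m = 5f 40 43 53 36 ∥ b4 89 29 51.
Inner hash: sum = 95+64+67+83+54+180+137+41+81 = 802 → 03 22.
Outer input = (K'⊕opad) ∥ inner = 35 2a 29 39 5c ∥ 03 22.
Outer hash (tag): sum = 53+42+41+57+92+3+34 = 322 → 01 42.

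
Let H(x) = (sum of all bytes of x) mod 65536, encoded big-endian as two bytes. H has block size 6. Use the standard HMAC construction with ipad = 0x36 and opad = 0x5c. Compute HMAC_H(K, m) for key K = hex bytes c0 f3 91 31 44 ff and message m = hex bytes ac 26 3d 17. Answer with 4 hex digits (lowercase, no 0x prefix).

040e

Key hex bytes c0 f3 91 31 44 ff is exactly B = 6 bytes: K' = c0 f3 91 31 44 ff.
K' ⊕ ipad = f6 c5 a7 07 72 c9.  K' ⊕ opad = 9c af cd 6d 18 a3.
Inner input = (K'⊕ipad) ∥ m = f6 c5 a7 07 72 c9 ∥ ac 26 3d 17.
Inner hash: sum = 246+197+167+7+114+201+172+38+61+23 = 1226 → 04 ca.
Outer input = (K'⊕opad) ∥ inner = 9c af cd 6d 18 a3 ∥ 04 ca.
Outer hash (tag): sum = 156+175+205+109+24+163+4+202 = 1038 → 04 0e.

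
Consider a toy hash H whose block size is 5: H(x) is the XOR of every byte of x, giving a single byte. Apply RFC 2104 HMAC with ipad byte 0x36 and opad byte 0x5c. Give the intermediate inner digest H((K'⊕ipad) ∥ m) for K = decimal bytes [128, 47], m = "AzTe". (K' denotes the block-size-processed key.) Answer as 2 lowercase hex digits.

93

Key decimal bytes [128, 47] = 80 2f is 2 bytes ≤ B = 5; zero-pad to 5 bytes: K' = 80 2f 00 00 00.
K' ⊕ ipad = b6 19 36 36 36.
Inner input = b6 19 36 36 36 ∥ 41 7a 54 65.
Inner hash: XOR b6⊕19⊕36⊕36⊕36⊕41⊕7a⊕54⊕65 = 93.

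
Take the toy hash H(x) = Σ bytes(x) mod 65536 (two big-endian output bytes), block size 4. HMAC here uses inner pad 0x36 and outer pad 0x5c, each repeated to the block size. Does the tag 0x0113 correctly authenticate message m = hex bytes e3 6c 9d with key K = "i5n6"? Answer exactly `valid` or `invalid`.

Key "i5n6" = 69 35 6e 36 is exactly B = 4 bytes: K' = 69 35 6e 36.
K' ⊕ ipad = 5f 03 58 00; K' ⊕ opad = 35 69 32 6a.
Inner hash: sum = 95+3+88+0+227+108+157 = 678 → 02 a6.
Outer hash (recomputed tag): sum = 53+105+50+106+2+166 = 482 → 01 e2.
Recomputed tag = 01e2; claimed = 0113 → mismatch.

invalid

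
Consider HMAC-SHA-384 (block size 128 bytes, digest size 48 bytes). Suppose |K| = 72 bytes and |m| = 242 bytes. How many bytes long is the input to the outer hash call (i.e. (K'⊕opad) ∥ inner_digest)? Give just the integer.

Key is 72 ≤ 128 bytes, zero-padded: |K'| = 128.
Outer input = (K'⊕opad) ∥ H(inner) → 128 + 48 = 176 bytes.

176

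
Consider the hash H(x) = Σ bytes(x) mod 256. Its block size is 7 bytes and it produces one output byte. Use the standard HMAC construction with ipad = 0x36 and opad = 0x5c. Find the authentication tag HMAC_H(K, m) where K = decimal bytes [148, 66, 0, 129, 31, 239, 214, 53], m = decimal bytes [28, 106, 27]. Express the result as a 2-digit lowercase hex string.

Key decimal bytes [148, 66, 0, 129, 31, 239, 214, 53] = 94 42 00 81 1f ef d6 35 is 8 bytes > B = 7, so hash it first: H(key) = 70, then zero-pad to 7 bytes: K' = 70 00 00 00 00 00 00.
K' ⊕ ipad = 46 36 36 36 36 36 36.  K' ⊕ opad = 2c 5c 5c 5c 5c 5c 5c.
Inner input = (K'⊕ipad) ∥ m = 46 36 36 36 36 36 36 ∥ 1c 6a 1b.
Inner hash: sum = 70+54+54+54+54+54+54+28+106+27 = 555; mod 256 = 43 → 2b.
Outer input = (K'⊕opad) ∥ inner = 2c 5c 5c 5c 5c 5c 5c ∥ 2b.
Outer hash (tag): sum = 44+92+92+92+92+92+92+43 = 639; mod 256 = 127 → 7f.

7f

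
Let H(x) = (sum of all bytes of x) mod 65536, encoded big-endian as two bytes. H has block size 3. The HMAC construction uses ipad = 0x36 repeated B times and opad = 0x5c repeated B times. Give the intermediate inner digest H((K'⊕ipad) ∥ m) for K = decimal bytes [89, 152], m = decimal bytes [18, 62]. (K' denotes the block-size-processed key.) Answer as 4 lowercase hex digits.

01a3

Key decimal bytes [89, 152] = 59 98 is 2 bytes ≤ B = 3; zero-pad to 3 bytes: K' = 59 98 00.
K' ⊕ ipad = 6f ae 36.
Inner input = 6f ae 36 ∥ 12 3e.
Inner hash: sum = 111+174+54+18+62 = 419 → 01 a3.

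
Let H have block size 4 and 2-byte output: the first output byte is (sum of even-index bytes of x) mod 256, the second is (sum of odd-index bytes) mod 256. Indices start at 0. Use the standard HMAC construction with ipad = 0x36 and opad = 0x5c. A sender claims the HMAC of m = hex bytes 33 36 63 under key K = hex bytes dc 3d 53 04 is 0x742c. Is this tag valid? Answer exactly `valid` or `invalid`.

Key hex bytes dc 3d 53 04 is exactly B = 4 bytes: K' = dc 3d 53 04.
K' ⊕ ipad = ea 0b 65 32; K' ⊕ opad = 80 61 0f 58.
Inner hash: even-index sum = 485 mod 256 = 229; odd-index sum = 115 mod 256 = 115 → e5 73.
Outer hash (recomputed tag): even-index sum = 372 mod 256 = 116; odd-index sum = 300 mod 256 = 44 → 74 2c.
Recomputed tag = 742c; claimed = 742c → match.

valid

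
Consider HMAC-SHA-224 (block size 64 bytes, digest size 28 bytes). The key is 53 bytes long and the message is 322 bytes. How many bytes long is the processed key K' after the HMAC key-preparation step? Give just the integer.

64

Key is 53 ≤ 64 bytes, zero-padded: |K'| = 64.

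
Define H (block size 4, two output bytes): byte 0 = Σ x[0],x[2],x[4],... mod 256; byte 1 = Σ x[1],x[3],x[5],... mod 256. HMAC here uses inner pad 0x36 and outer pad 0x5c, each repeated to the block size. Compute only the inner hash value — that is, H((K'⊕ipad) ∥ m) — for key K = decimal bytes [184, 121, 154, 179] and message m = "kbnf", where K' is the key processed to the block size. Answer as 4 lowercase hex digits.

Key decimal bytes [184, 121, 154, 179] = b8 79 9a b3 is exactly B = 4 bytes: K' = b8 79 9a b3.
K' ⊕ ipad = 8e 4f ac 85.
Inner input = 8e 4f ac 85 ∥ 6b 62 6e 66.
Inner hash: even-index sum = 531 mod 256 = 19; odd-index sum = 412 mod 256 = 156 → 13 9c.

139c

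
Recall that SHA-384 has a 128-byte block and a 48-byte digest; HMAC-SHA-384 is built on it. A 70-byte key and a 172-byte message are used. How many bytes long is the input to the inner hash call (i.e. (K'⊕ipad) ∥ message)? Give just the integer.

300

Key is 70 ≤ 128 bytes, zero-padded: |K'| = 128.
Inner input = (K'⊕ipad) ∥ m → 128 + 172 = 300 bytes.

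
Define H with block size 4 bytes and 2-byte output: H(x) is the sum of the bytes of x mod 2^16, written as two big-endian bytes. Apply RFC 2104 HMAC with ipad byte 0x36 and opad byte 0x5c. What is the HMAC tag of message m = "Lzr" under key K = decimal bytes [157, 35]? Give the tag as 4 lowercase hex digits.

Key decimal bytes [157, 35] = 9d 23 is 2 bytes ≤ B = 4; zero-pad to 4 bytes: K' = 9d 23 00 00.
K' ⊕ ipad = ab 15 36 36.  K' ⊕ opad = c1 7f 5c 5c.
Inner input = (K'⊕ipad) ∥ m = ab 15 36 36 ∥ 4c 7a 72.
Inner hash: sum = 171+21+54+54+76+122+114 = 612 → 02 64.
Outer input = (K'⊕opad) ∥ inner = c1 7f 5c 5c ∥ 02 64.
Outer hash (tag): sum = 193+127+92+92+2+100 = 606 → 02 5e.

025e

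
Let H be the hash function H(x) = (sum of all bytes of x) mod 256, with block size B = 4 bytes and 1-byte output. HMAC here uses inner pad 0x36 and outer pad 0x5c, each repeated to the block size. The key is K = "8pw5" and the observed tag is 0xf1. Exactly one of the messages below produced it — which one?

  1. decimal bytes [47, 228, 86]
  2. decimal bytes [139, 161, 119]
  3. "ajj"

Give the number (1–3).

Key "8pw5" = 38 70 77 35 is exactly B = 4 bytes: K' = 38 70 77 35.
K' ⊕ ipad = 0e 46 41 03; K' ⊕ opad = 64 2c 2b 69.
m1: inner = H(0e 46 41 03 2f e4 56) = 01; tag = H(64 2c 2b 69 01) = 25
m2: inner = H(0e 46 41 03 8b a1 77) = 3b; tag = H(64 2c 2b 69 3b) = 5f
m3: inner = H(0e 46 41 03 61 6a 6a) = cd; tag = H(64 2c 2b 69 cd) = f1 ← matches

3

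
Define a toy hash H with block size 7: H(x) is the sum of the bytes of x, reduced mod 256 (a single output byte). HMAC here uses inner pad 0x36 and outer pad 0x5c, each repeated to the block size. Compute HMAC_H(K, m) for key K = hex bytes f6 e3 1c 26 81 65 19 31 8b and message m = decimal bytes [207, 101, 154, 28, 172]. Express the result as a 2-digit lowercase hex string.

6c

Key hex bytes f6 e3 1c 26 81 65 19 31 8b is 9 bytes > B = 7, so hash it first: H(key) = d6, then zero-pad to 7 bytes: K' = d6 00 00 00 00 00 00.
K' ⊕ ipad = e0 36 36 36 36 36 36.  K' ⊕ opad = 8a 5c 5c 5c 5c 5c 5c.
Inner input = (K'⊕ipad) ∥ m = e0 36 36 36 36 36 36 ∥ cf 65 9a 1c ac.
Inner hash: sum = 224+54+54+54+54+54+54+207+101+154+28+172 = 1210; mod 256 = 186 → ba.
Outer input = (K'⊕opad) ∥ inner = 8a 5c 5c 5c 5c 5c 5c ∥ ba.
Outer hash (tag): sum = 138+92+92+92+92+92+92+186 = 876; mod 256 = 108 → 6c.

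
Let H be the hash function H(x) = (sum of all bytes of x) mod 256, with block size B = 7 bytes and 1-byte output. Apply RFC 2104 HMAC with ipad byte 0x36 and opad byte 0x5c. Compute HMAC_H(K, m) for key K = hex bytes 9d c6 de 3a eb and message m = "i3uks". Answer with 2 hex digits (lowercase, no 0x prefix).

79

Key hex bytes 9d c6 de 3a eb is 5 bytes ≤ B = 7; zero-pad to 7 bytes: K' = 9d c6 de 3a eb 00 00.
K' ⊕ ipad = ab f0 e8 0c dd 36 36.  K' ⊕ opad = c1 9a 82 66 b7 5c 5c.
Inner input = (K'⊕ipad) ∥ m = ab f0 e8 0c dd 36 36 ∥ 69 33 75 6b 73.
Inner hash: sum = 171+240+232+12+221+54+54+105+51+117+107+115 = 1479; mod 256 = 199 → c7.
Outer input = (K'⊕opad) ∥ inner = c1 9a 82 66 b7 5c 5c ∥ c7.
Outer hash (tag): sum = 193+154+130+102+183+92+92+199 = 1145; mod 256 = 121 → 79.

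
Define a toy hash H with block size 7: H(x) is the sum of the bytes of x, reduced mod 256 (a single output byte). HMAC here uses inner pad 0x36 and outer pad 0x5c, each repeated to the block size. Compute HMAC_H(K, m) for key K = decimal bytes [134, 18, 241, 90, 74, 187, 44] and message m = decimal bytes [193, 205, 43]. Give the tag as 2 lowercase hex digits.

2b

Key decimal bytes [134, 18, 241, 90, 74, 187, 44] = 86 12 f1 5a 4a bb 2c is exactly B = 7 bytes: K' = 86 12 f1 5a 4a bb 2c.
K' ⊕ ipad = b0 24 c7 6c 7c 8d 1a.  K' ⊕ opad = da 4e ad 06 16 e7 70.
Inner input = (K'⊕ipad) ∥ m = b0 24 c7 6c 7c 8d 1a ∥ c1 cd 2b.
Inner hash: sum = 176+36+199+108+124+141+26+193+205+43 = 1251; mod 256 = 227 → e3.
Outer input = (K'⊕opad) ∥ inner = da 4e ad 06 16 e7 70 ∥ e3.
Outer hash (tag): sum = 218+78+173+6+22+231+112+227 = 1067; mod 256 = 43 → 2b.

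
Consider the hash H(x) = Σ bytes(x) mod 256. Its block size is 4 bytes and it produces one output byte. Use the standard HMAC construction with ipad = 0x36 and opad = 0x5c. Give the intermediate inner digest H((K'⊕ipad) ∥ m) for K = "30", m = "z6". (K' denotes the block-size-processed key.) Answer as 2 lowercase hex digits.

Key "30" = 33 30 is 2 bytes ≤ B = 4; zero-pad to 4 bytes: K' = 33 30 00 00.
K' ⊕ ipad = 05 06 36 36.
Inner input = 05 06 36 36 ∥ 7a 36.
Inner hash: sum = 5+6+54+54+122+54 = 295; mod 256 = 39 → 27.

27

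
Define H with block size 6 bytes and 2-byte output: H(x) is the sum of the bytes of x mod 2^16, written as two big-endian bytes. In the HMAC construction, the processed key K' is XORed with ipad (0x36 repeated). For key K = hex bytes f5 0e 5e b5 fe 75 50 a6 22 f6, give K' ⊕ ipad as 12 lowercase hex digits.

33a136363636

Key hex bytes f5 0e 5e b5 fe 75 50 a6 22 f6 is 10 bytes > B = 6, so hash it first: H(key) = 05 97, then zero-pad to 6 bytes: K' = 05 97 00 00 00 00.
XOR each byte with 0x36: 05⊕36=33, 97⊕36=a1, 00⊕36=36, 00⊕36=36, 00⊕36=36, 00⊕36=36.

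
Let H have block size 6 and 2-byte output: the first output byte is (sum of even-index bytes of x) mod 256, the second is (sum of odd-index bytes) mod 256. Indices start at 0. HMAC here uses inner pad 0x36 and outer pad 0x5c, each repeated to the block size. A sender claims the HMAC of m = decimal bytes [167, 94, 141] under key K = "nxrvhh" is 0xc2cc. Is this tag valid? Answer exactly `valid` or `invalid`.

valid

Key "nxrvhh" = 6e 78 72 76 68 68 is exactly B = 6 bytes: K' = 6e 78 72 76 68 68.
K' ⊕ ipad = 58 4e 44 40 5e 5e; K' ⊕ opad = 32 24 2e 2a 34 34.
Inner hash: even-index sum = 558 mod 256 = 46; odd-index sum = 330 mod 256 = 74 → 2e 4a.
Outer hash (recomputed tag): even-index sum = 194 mod 256 = 194; odd-index sum = 204 mod 256 = 204 → c2 cc.
Recomputed tag = c2cc; claimed = c2cc → match.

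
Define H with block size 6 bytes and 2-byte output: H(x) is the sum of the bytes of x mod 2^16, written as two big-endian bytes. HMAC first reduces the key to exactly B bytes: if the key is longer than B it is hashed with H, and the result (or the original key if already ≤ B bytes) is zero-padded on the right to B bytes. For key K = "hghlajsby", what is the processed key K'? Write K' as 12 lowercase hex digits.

|K| = 9 > B = 6, so first hash the key.
H(K): sum = 104+103+104+108+97+106+115+98+121 = 956 → 03 bc.
Zero-pad H(K) = 03 bc to 6 bytes: K' = 03 bc 00 00 00 00.

03bc00000000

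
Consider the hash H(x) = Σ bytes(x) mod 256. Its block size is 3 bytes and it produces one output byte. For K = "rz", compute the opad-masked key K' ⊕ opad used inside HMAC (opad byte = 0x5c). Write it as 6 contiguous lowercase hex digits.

Key "rz" = 72 7a is 2 bytes ≤ B = 3; zero-pad to 3 bytes: K' = 72 7a 00.
XOR each byte with 0x5c: 72⊕5c=2e, 7a⊕5c=26, 00⊕5c=5c.

2e265c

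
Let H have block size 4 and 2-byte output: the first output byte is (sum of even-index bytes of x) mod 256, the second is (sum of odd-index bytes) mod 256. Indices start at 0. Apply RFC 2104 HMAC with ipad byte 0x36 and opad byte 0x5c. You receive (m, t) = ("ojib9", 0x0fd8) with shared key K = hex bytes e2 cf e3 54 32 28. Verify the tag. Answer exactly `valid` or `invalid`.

Key hex bytes e2 cf e3 54 32 28 is 6 bytes > B = 4, so hash it first: H(key) = f7 4b, then zero-pad to 4 bytes: K' = f7 4b 00 00.
K' ⊕ ipad = c1 7d 36 36; K' ⊕ opad = ab 17 5c 5c.
Inner hash: even-index sum = 520 mod 256 = 8; odd-index sum = 383 mod 256 = 127 → 08 7f.
Outer hash (recomputed tag): even-index sum = 271 mod 256 = 15; odd-index sum = 242 mod 256 = 242 → 0f f2.
Recomputed tag = 0ff2; claimed = 0fd8 → mismatch.

invalid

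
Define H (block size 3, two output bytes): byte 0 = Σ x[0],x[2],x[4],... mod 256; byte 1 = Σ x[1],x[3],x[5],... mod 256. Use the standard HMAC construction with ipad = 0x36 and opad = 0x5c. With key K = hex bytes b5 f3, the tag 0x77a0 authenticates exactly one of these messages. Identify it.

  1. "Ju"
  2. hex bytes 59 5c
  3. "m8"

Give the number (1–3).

3

Key hex bytes b5 f3 is 2 bytes ≤ B = 3; zero-pad to 3 bytes: K' = b5 f3 00.
K' ⊕ ipad = 83 c5 36; K' ⊕ opad = e9 af 5c.
m1: inner = H(83 c5 36 4a 75) = 2e 0f; tag = H(e9 af 5c 2e 0f) = 54dd
m2: inner = H(83 c5 36 59 5c) = 15 1e; tag = H(e9 af 5c 15 1e) = 63c4
m3: inner = H(83 c5 36 6d 38) = f1 32; tag = H(e9 af 5c f1 32) = 77a0 ← matches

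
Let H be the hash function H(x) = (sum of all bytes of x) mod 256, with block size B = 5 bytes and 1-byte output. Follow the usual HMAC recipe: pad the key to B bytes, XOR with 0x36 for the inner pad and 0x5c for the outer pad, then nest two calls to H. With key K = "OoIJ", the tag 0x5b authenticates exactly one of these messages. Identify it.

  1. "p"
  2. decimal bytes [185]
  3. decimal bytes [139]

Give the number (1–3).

Key "OoIJ" = 4f 6f 49 4a is 4 bytes ≤ B = 5; zero-pad to 5 bytes: K' = 4f 6f 49 4a 00.
K' ⊕ ipad = 79 59 7f 7c 36; K' ⊕ opad = 13 33 15 16 5c.
m1: inner = H(79 59 7f 7c 36 70) = 73; tag = H(13 33 15 16 5c 73) = 40
m2: inner = H(79 59 7f 7c 36 b9) = bc; tag = H(13 33 15 16 5c bc) = 89
m3: inner = H(79 59 7f 7c 36 8b) = 8e; tag = H(13 33 15 16 5c 8e) = 5b ← matches

3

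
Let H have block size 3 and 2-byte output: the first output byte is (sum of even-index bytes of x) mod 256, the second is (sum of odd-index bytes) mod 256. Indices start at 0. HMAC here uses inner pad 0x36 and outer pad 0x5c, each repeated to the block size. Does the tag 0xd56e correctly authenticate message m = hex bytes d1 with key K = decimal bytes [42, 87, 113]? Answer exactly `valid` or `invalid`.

Key decimal bytes [42, 87, 113] = 2a 57 71 is exactly B = 3 bytes: K' = 2a 57 71.
K' ⊕ ipad = 1c 61 47; K' ⊕ opad = 76 0b 2d.
Inner hash: even-index sum = 99 mod 256 = 99; odd-index sum = 306 mod 256 = 50 → 63 32.
Outer hash (recomputed tag): even-index sum = 213 mod 256 = 213; odd-index sum = 110 mod 256 = 110 → d5 6e.
Recomputed tag = d56e; claimed = d56e → match.

valid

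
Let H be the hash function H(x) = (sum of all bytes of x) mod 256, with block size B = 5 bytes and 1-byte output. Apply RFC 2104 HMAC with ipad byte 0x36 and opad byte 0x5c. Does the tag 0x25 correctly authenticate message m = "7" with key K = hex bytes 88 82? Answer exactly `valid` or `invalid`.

invalid

Key hex bytes 88 82 is 2 bytes ≤ B = 5; zero-pad to 5 bytes: K' = 88 82 00 00 00.
K' ⊕ ipad = be b4 36 36 36; K' ⊕ opad = d4 de 5c 5c 5c.
Inner hash: sum = 190+180+54+54+54+55 = 587; mod 256 = 75 → 4b.
Outer hash (recomputed tag): sum = 212+222+92+92+92+75 = 785; mod 256 = 17 → 11.
Recomputed tag = 11; claimed = 25 → mismatch.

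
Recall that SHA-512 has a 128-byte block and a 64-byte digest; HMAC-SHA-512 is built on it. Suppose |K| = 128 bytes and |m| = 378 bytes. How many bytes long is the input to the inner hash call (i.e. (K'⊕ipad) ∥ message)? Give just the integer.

Key is 128 ≤ 128 bytes, zero-padded: |K'| = 128.
Inner input = (K'⊕ipad) ∥ m → 128 + 378 = 506 bytes.

506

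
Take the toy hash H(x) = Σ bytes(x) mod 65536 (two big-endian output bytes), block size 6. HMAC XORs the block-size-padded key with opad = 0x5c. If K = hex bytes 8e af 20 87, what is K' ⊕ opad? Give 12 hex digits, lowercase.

Key hex bytes 8e af 20 87 is 4 bytes ≤ B = 6; zero-pad to 6 bytes: K' = 8e af 20 87 00 00.
XOR each byte with 0x5c: 8e⊕5c=d2, af⊕5c=f3, 20⊕5c=7c, 87⊕5c=db, 00⊕5c=5c, 00⊕5c=5c.

d2f37cdb5c5c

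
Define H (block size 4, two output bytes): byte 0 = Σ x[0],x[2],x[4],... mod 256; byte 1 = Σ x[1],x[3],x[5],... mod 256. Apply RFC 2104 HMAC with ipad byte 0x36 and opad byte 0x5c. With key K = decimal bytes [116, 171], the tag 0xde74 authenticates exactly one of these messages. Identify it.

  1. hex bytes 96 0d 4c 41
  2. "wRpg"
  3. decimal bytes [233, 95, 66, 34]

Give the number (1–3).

1

Key decimal bytes [116, 171] = 74 ab is 2 bytes ≤ B = 4; zero-pad to 4 bytes: K' = 74 ab 00 00.
K' ⊕ ipad = 42 9d 36 36; K' ⊕ opad = 28 f7 5c 5c.
m1: inner = H(42 9d 36 36 96 0d 4c 41) = 5a 21; tag = H(28 f7 5c 5c 5a 21) = de74 ← matches
m2: inner = H(42 9d 36 36 77 52 70 67) = 5f 8c; tag = H(28 f7 5c 5c 5f 8c) = e3df
m3: inner = H(42 9d 36 36 e9 5f 42 22) = a3 54; tag = H(28 f7 5c 5c a3 54) = 27a7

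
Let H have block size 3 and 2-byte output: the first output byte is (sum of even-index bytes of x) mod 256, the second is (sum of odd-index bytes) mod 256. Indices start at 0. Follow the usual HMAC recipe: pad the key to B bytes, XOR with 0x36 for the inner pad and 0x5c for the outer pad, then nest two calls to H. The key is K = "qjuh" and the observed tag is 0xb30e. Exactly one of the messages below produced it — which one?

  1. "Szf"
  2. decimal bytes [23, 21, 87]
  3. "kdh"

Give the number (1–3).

1

Key "qjuh" = 71 6a 75 68 is 4 bytes > B = 3, so hash it first: H(key) = e6 d2, then zero-pad to 3 bytes: K' = e6 d2 00.
K' ⊕ ipad = d0 e4 36; K' ⊕ opad = ba 8e 5c.
m1: inner = H(d0 e4 36 53 7a 66) = 80 9d; tag = H(ba 8e 5c 80 9d) = b30e ← matches
m2: inner = H(d0 e4 36 17 15 57) = 1b 52; tag = H(ba 8e 5c 1b 52) = 68a9
m3: inner = H(d0 e4 36 6b 64 68) = 6a b7; tag = H(ba 8e 5c 6a b7) = cdf8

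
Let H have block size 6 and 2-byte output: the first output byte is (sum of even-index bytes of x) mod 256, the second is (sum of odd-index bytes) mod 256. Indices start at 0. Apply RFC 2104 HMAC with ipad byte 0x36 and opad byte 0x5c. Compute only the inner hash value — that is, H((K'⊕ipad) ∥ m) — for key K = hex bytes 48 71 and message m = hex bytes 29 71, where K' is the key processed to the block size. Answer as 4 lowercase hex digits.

1324

Key hex bytes 48 71 is 2 bytes ≤ B = 6; zero-pad to 6 bytes: K' = 48 71 00 00 00 00.
K' ⊕ ipad = 7e 47 36 36 36 36.
Inner input = 7e 47 36 36 36 36 ∥ 29 71.
Inner hash: even-index sum = 275 mod 256 = 19; odd-index sum = 292 mod 256 = 36 → 13 24.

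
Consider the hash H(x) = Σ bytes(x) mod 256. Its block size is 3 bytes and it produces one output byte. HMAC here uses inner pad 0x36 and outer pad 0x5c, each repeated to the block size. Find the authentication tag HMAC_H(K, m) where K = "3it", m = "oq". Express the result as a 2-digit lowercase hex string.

Key "3it" = 33 69 74 is exactly B = 3 bytes: K' = 33 69 74.
K' ⊕ ipad = 05 5f 42.  K' ⊕ opad = 6f 35 28.
Inner input = (K'⊕ipad) ∥ m = 05 5f 42 ∥ 6f 71.
Inner hash: sum = 5+95+66+111+113 = 390; mod 256 = 134 → 86.
Outer input = (K'⊕opad) ∥ inner = 6f 35 28 ∥ 86.
Outer hash (tag): sum = 111+53+40+134 = 338; mod 256 = 82 → 52.

52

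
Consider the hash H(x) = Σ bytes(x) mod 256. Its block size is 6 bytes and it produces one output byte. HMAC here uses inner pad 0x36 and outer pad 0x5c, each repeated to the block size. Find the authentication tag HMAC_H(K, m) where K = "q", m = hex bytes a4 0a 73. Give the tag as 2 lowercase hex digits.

Key "q" = 71 is 1 byte ≤ B = 6; zero-pad to 6 bytes: K' = 71 00 00 00 00 00.
K' ⊕ ipad = 47 36 36 36 36 36.  K' ⊕ opad = 2d 5c 5c 5c 5c 5c.
Inner input = (K'⊕ipad) ∥ m = 47 36 36 36 36 36 ∥ a4 0a 73.
Inner hash: sum = 71+54+54+54+54+54+164+10+115 = 630; mod 256 = 118 → 76.
Outer input = (K'⊕opad) ∥ inner = 2d 5c 5c 5c 5c 5c ∥ 76.
Outer hash (tag): sum = 45+92+92+92+92+92+118 = 623; mod 256 = 111 → 6f.

6f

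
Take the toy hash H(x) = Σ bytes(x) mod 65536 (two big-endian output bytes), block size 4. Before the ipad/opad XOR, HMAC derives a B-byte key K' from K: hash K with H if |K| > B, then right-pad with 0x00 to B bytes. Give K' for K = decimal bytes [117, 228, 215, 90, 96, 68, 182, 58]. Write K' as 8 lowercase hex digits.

041e0000

|K| = 8 > B = 4, so first hash the key.
H(K): sum = 117+228+215+90+96+68+182+58 = 1054 → 04 1e.
Zero-pad H(K) = 04 1e to 4 bytes: K' = 04 1e 00 00.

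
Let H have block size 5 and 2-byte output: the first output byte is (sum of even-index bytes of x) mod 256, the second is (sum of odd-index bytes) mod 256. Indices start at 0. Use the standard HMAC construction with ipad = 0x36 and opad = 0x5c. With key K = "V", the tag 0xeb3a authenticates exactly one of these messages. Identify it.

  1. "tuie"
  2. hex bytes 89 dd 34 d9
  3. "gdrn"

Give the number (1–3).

2

Key "V" = 56 is 1 byte ≤ B = 5; zero-pad to 5 bytes: K' = 56 00 00 00 00.
K' ⊕ ipad = 60 36 36 36 36; K' ⊕ opad = 0a 5c 5c 5c 5c.
m1: inner = H(60 36 36 36 36 74 75 69 65) = a6 49; tag = H(0a 5c 5c 5c 5c a6 49) = 0b5e
m2: inner = H(60 36 36 36 36 89 dd 34 d9) = 82 29; tag = H(0a 5c 5c 5c 5c 82 29) = eb3a ← matches
m3: inner = H(60 36 36 36 36 67 64 72 6e) = 9e 45; tag = H(0a 5c 5c 5c 5c 9e 45) = 0756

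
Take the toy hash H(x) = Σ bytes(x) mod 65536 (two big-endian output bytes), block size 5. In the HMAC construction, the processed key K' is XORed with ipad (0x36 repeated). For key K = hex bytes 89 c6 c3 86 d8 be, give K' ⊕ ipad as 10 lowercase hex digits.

Key hex bytes 89 c6 c3 86 d8 be is 6 bytes > B = 5, so hash it first: H(key) = 04 2e, then zero-pad to 5 bytes: K' = 04 2e 00 00 00.
XOR each byte with 0x36: 04⊕36=32, 2e⊕36=18, 00⊕36=36, 00⊕36=36, 00⊕36=36.

3218363636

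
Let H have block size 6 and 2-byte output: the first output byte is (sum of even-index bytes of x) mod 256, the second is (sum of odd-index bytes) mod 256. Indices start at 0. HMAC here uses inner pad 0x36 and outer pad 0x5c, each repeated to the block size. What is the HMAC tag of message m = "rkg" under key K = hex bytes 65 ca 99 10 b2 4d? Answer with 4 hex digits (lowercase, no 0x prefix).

4bfb

Key hex bytes 65 ca 99 10 b2 4d is exactly B = 6 bytes: K' = 65 ca 99 10 b2 4d.
K' ⊕ ipad = 53 fc af 26 84 7b.  K' ⊕ opad = 39 96 c5 4c ee 11.
Inner input = (K'⊕ipad) ∥ m = 53 fc af 26 84 7b ∥ 72 6b 67.
Inner hash: even-index sum = 607 mod 256 = 95; odd-index sum = 520 mod 256 = 8 → 5f 08.
Outer input = (K'⊕opad) ∥ inner = 39 96 c5 4c ee 11 ∥ 5f 08.
Outer hash (tag): even-index sum = 587 mod 256 = 75; odd-index sum = 251 mod 256 = 251 → 4b fb.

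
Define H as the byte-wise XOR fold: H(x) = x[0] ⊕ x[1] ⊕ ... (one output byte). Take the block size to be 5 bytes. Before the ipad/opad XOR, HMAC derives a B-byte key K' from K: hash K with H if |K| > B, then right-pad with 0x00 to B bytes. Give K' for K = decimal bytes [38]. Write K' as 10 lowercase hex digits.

Key decimal bytes [38] = 26 is 1 byte ≤ B = 5; zero-pad to 5 bytes: K' = 26 00 00 00 00.

2600000000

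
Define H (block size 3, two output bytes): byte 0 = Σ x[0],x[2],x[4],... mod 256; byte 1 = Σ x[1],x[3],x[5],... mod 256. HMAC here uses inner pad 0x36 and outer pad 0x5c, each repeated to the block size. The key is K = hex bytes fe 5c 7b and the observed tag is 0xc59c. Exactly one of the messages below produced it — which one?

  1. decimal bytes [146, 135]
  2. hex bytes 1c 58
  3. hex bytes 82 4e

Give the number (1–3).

1

Key hex bytes fe 5c 7b is exactly B = 3 bytes: K' = fe 5c 7b.
K' ⊕ ipad = c8 6a 4d; K' ⊕ opad = a2 00 27.
m1: inner = H(c8 6a 4d 92 87) = 9c fc; tag = H(a2 00 27 9c fc) = c59c ← matches
m2: inner = H(c8 6a 4d 1c 58) = 6d 86; tag = H(a2 00 27 6d 86) = 4f6d
m3: inner = H(c8 6a 4d 82 4e) = 63 ec; tag = H(a2 00 27 63 ec) = b563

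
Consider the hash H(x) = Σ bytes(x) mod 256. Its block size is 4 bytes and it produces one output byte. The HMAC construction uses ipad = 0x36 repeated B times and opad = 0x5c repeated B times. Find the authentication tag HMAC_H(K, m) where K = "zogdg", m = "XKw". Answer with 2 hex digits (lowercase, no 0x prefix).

Key "zogdg" = 7a 6f 67 64 67 is 5 bytes > B = 4, so hash it first: H(key) = 1b, then zero-pad to 4 bytes: K' = 1b 00 00 00.
K' ⊕ ipad = 2d 36 36 36.  K' ⊕ opad = 47 5c 5c 5c.
Inner input = (K'⊕ipad) ∥ m = 2d 36 36 36 ∥ 58 4b 77.
Inner hash: sum = 45+54+54+54+88+75+119 = 489; mod 256 = 233 → e9.
Outer input = (K'⊕opad) ∥ inner = 47 5c 5c 5c ∥ e9.
Outer hash (tag): sum = 71+92+92+92+233 = 580; mod 256 = 68 → 44.

44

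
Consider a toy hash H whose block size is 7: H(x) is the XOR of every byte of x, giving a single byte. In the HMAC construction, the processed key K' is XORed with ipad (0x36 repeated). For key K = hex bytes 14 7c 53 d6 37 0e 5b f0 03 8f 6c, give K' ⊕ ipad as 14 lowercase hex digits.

a9363636363636

Key hex bytes 14 7c 53 d6 37 0e 5b f0 03 8f 6c is 11 bytes > B = 7, so hash it first: H(key) = 9f, then zero-pad to 7 bytes: K' = 9f 00 00 00 00 00 00.
XOR each byte with 0x36: 9f⊕36=a9, 00⊕36=36, 00⊕36=36, 00⊕36=36, 00⊕36=36, 00⊕36=36, 00⊕36=36.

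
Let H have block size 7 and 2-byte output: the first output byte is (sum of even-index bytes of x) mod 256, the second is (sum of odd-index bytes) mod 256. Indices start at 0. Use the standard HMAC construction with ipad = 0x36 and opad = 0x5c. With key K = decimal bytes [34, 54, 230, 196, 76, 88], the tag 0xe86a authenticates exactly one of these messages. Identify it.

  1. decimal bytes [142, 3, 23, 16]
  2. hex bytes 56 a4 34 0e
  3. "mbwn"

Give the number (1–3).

Key decimal bytes [34, 54, 230, 196, 76, 88] = 22 36 e6 c4 4c 58 is 6 bytes ≤ B = 7; zero-pad to 7 bytes: K' = 22 36 e6 c4 4c 58 00.
K' ⊕ ipad = 14 00 d0 f2 7a 6e 36; K' ⊕ opad = 7e 6a ba 98 10 04 5c.
m1: inner = H(14 00 d0 f2 7a 6e 36 8e 03 17 10) = a7 05; tag = H(7e 6a ba 98 10 04 5c a7 05) = a9ad
m2: inner = H(14 00 d0 f2 7a 6e 36 56 a4 34 0e) = 46 ea; tag = H(7e 6a ba 98 10 04 5c 46 ea) = 8e4c
m3: inner = H(14 00 d0 f2 7a 6e 36 6d 62 77 6e) = 64 44; tag = H(7e 6a ba 98 10 04 5c 64 44) = e86a ← matches

3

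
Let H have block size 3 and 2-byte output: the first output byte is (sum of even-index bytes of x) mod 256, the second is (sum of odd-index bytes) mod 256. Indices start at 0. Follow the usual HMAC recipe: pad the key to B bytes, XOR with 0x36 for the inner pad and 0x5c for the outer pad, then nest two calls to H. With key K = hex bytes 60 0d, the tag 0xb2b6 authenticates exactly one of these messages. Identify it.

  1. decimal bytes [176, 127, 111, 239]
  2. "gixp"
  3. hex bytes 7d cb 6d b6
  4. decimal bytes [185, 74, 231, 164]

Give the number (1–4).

2

Key hex bytes 60 0d is 2 bytes ≤ B = 3; zero-pad to 3 bytes: K' = 60 0d 00.
K' ⊕ ipad = 56 3b 36; K' ⊕ opad = 3c 51 5c.
m1: inner = H(56 3b 36 b0 7f 6f ef) = fa 5a; tag = H(3c 51 5c fa 5a) = f24b
m2: inner = H(56 3b 36 67 69 78 70) = 65 1a; tag = H(3c 51 5c 65 1a) = b2b6 ← matches
m3: inner = H(56 3b 36 7d cb 6d b6) = 0d 25; tag = H(3c 51 5c 0d 25) = bd5e
m4: inner = H(56 3b 36 b9 4a e7 a4) = 7a db; tag = H(3c 51 5c 7a db) = 73cb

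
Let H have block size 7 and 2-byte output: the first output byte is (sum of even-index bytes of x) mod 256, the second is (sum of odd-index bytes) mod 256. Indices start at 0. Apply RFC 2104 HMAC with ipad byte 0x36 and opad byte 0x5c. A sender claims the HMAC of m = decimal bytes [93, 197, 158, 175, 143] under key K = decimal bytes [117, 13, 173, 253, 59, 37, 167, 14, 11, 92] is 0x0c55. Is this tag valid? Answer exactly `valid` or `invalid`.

invalid

Key decimal bytes [117, 13, 173, 253, 59, 37, 167, 14, 11, 92] = 75 0d ad fd 3b 25 a7 0e 0b 5c is 10 bytes > B = 7, so hash it first: H(key) = 0f 99, then zero-pad to 7 bytes: K' = 0f 99 00 00 00 00 00.
K' ⊕ ipad = 39 af 36 36 36 36 36; K' ⊕ opad = 53 c5 5c 5c 5c 5c 5c.
Inner hash: even-index sum = 591 mod 256 = 79; odd-index sum = 677 mod 256 = 165 → 4f a5.
Outer hash (recomputed tag): even-index sum = 524 mod 256 = 12; odd-index sum = 460 mod 256 = 204 → 0c cc.
Recomputed tag = 0ccc; claimed = 0c55 → mismatch.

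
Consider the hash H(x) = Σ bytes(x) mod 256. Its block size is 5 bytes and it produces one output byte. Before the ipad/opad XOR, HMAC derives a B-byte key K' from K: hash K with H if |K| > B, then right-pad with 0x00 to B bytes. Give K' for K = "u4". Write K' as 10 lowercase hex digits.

Key "u4" = 75 34 is 2 bytes ≤ B = 5; zero-pad to 5 bytes: K' = 75 34 00 00 00.

7534000000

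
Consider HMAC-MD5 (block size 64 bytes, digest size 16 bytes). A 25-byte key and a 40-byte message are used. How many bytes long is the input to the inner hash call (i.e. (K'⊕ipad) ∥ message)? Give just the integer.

Key is 25 ≤ 64 bytes, zero-padded: |K'| = 64.
Inner input = (K'⊕ipad) ∥ m → 64 + 40 = 104 bytes.

104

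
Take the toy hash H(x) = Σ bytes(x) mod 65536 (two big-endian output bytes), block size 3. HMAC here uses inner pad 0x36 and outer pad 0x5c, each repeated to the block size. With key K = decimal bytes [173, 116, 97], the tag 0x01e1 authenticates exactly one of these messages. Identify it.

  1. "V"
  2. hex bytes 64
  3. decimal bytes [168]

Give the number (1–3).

1

Key decimal bytes [173, 116, 97] = ad 74 61 is exactly B = 3 bytes: K' = ad 74 61.
K' ⊕ ipad = 9b 42 57; K' ⊕ opad = f1 28 3d.
m1: inner = H(9b 42 57 56) = 01 8a; tag = H(f1 28 3d 01 8a) = 01e1 ← matches
m2: inner = H(9b 42 57 64) = 01 98; tag = H(f1 28 3d 01 98) = 01ef
m3: inner = H(9b 42 57 a8) = 01 dc; tag = H(f1 28 3d 01 dc) = 0233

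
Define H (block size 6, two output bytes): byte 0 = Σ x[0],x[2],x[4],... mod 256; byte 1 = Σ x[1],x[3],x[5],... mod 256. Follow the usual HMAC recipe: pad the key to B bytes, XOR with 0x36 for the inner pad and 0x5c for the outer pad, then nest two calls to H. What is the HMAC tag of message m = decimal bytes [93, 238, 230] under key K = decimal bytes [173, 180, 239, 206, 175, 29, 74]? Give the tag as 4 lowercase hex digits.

Key decimal bytes [173, 180, 239, 206, 175, 29, 74] = ad b4 ef ce af 1d 4a is 7 bytes > B = 6, so hash it first: H(key) = 95 9f, then zero-pad to 6 bytes: K' = 95 9f 00 00 00 00.
K' ⊕ ipad = a3 a9 36 36 36 36.  K' ⊕ opad = c9 c3 5c 5c 5c 5c.
Inner input = (K'⊕ipad) ∥ m = a3 a9 36 36 36 36 ∥ 5d ee e6.
Inner hash: even-index sum = 594 mod 256 = 82; odd-index sum = 515 mod 256 = 3 → 52 03.
Outer input = (K'⊕opad) ∥ inner = c9 c3 5c 5c 5c 5c ∥ 52 03.
Outer hash (tag): even-index sum = 467 mod 256 = 211; odd-index sum = 382 mod 256 = 126 → d3 7e.

d37e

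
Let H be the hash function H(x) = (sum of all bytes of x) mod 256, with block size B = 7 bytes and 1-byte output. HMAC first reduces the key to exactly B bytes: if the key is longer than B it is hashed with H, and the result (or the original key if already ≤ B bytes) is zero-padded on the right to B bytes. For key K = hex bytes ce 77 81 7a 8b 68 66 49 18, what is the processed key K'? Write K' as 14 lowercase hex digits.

fa000000000000

|K| = 9 > B = 7, so first hash the key.
H(K): sum = 206+119+129+122+139+104+102+73+24 = 1018; mod 256 = 250 → fa.
Zero-pad H(K) = fa to 7 bytes: K' = fa 00 00 00 00 00 00.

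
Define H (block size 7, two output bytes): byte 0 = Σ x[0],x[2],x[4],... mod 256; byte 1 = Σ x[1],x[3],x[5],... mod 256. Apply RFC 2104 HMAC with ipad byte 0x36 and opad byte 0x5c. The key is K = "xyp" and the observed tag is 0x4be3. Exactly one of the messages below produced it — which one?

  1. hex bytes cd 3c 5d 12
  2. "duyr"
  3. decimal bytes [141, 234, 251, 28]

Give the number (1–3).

Key "xyp" = 78 79 70 is 3 bytes ≤ B = 7; zero-pad to 7 bytes: K' = 78 79 70 00 00 00 00.
K' ⊕ ipad = 4e 4f 46 36 36 36 36; K' ⊕ opad = 24 25 2c 5c 5c 5c 5c.
m1: inner = H(4e 4f 46 36 36 36 36 cd 3c 5d 12) = 4e e5; tag = H(24 25 2c 5c 5c 5c 5c 4e e5) = ed2b
m2: inner = H(4e 4f 46 36 36 36 36 64 75 79 72) = e7 98; tag = H(24 25 2c 5c 5c 5c 5c e7 98) = a0c4
m3: inner = H(4e 4f 46 36 36 36 36 8d ea fb 1c) = 06 43; tag = H(24 25 2c 5c 5c 5c 5c 06 43) = 4be3 ← matches

3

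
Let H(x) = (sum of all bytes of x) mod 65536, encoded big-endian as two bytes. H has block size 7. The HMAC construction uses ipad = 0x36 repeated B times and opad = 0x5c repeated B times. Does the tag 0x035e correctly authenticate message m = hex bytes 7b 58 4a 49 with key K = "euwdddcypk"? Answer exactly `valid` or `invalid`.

invalid

Key "euwdddcypk" = 65 75 77 64 64 64 63 79 70 6b is 10 bytes > B = 7, so hash it first: H(key) = 04 34, then zero-pad to 7 bytes: K' = 04 34 00 00 00 00 00.
K' ⊕ ipad = 32 02 36 36 36 36 36; K' ⊕ opad = 58 68 5c 5c 5c 5c 5c.
Inner hash: sum = 50+2+54+54+54+54+54+123+88+74+73 = 680 → 02 a8.
Outer hash (recomputed tag): sum = 88+104+92+92+92+92+92+2+168 = 822 → 03 36.
Recomputed tag = 0336; claimed = 035e → mismatch.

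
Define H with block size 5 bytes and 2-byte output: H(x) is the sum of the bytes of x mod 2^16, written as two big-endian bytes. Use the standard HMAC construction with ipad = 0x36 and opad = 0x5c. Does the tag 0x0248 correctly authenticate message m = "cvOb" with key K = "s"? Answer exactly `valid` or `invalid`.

valid

Key "s" = 73 is 1 byte ≤ B = 5; zero-pad to 5 bytes: K' = 73 00 00 00 00.
K' ⊕ ipad = 45 36 36 36 36; K' ⊕ opad = 2f 5c 5c 5c 5c.
Inner hash: sum = 69+54+54+54+54+99+118+79+98 = 679 → 02 a7.
Outer hash (recomputed tag): sum = 47+92+92+92+92+2+167 = 584 → 02 48.
Recomputed tag = 0248; claimed = 0248 → match.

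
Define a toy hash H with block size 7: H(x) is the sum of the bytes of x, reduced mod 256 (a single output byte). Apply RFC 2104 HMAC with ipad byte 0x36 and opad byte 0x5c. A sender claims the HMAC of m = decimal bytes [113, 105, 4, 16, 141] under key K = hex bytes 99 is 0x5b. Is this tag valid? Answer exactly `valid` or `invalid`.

valid

Key hex bytes 99 is 1 byte ≤ B = 7; zero-pad to 7 bytes: K' = 99 00 00 00 00 00 00.
K' ⊕ ipad = af 36 36 36 36 36 36; K' ⊕ opad = c5 5c 5c 5c 5c 5c 5c.
Inner hash: sum = 175+54+54+54+54+54+54+113+105+4+16+141 = 878; mod 256 = 110 → 6e.
Outer hash (recomputed tag): sum = 197+92+92+92+92+92+92+110 = 859; mod 256 = 91 → 5b.
Recomputed tag = 5b; claimed = 5b → match.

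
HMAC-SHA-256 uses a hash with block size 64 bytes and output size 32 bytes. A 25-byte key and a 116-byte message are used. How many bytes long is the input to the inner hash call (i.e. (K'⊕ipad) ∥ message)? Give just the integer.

180

Key is 25 ≤ 64 bytes, zero-padded: |K'| = 64.
Inner input = (K'⊕ipad) ∥ m → 64 + 116 = 180 bytes.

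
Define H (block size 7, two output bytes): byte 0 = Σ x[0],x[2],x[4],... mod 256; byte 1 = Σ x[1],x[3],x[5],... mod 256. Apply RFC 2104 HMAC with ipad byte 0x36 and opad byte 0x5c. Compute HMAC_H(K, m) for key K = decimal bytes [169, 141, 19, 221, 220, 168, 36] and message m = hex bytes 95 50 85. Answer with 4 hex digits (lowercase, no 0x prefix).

Key decimal bytes [169, 141, 19, 221, 220, 168, 36] = a9 8d 13 dd dc a8 24 is exactly B = 7 bytes: K' = a9 8d 13 dd dc a8 24.
K' ⊕ ipad = 9f bb 25 eb ea 9e 12.  K' ⊕ opad = f5 d1 4f 81 80 f4 78.
Inner input = (K'⊕ipad) ∥ m = 9f bb 25 eb ea 9e 12 ∥ 95 50 85.
Inner hash: even-index sum = 528 mod 256 = 16; odd-index sum = 862 mod 256 = 94 → 10 5e.
Outer input = (K'⊕opad) ∥ inner = f5 d1 4f 81 80 f4 78 ∥ 10 5e.
Outer hash (tag): even-index sum = 666 mod 256 = 154; odd-index sum = 598 mod 256 = 86 → 9a 56.

9a56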